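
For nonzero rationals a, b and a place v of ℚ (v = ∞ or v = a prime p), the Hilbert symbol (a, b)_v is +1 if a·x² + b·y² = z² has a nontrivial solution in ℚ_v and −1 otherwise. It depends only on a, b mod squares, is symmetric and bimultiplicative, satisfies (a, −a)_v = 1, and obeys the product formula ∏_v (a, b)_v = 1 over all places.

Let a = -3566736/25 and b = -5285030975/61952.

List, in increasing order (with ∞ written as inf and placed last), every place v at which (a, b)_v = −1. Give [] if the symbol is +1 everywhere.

Mod squares: a ≡ -24769, b ≡ -23902. Check v ∈ {∞, 2, 3, 5, 7, 11, 17, 19, 31, 37, 47}.
v=3: a=3^2·(≡2), b=3^0·(≡2) mod 3; (2|3)=-1, (2|3)=-1; (−1)^{2·0·1}·(-1)^0·(-1)^2 = +1.
v=7: a=7^0·(≡4), b=7^2·(≡5) mod 7; (4|7)=+1, (5|7)=-1; (−1)^{0·2·3}·(+1)^2·(-1)^0 = +1.
v=11: a=11^0·(≡1), b=11^-2·(≡3) mod 11; (1|11)=+1, (3|11)=+1; (−1)^{0·-2·5}·(+1)^-2·(+1)^0 = +1.
v=17: a=17^1·(≡5), b=17^1·(≡11) mod 17; (5|17)=-1, (11|17)=-1; (−1)^{1·1·8}·(-1)^1·(-1)^1 = +1.
v=∞: -24769 < 0 and -23902 < 0  ⇒  (a,b)_∞ = -1.
v=47: a=47^1·(≡27), b=47^0·(≡27) mod 47; (27|47)=+1, (27|47)=+1; (−1)^{1·0·23}·(+1)^0·(+1)^1 = +1.
v=2: v_2(a)=4, v_2(b)=-9; units ≡ 7, 1 (mod 8); ε·ε+αω+βω = 1·0+4·0+-9·0 ≡ 0  ⇒  (a,b)_2 = +1.
v=19: a=19^0·(≡16), b=19^3·(≡8) mod 19; (16|19)=+1, (8|19)=-1; (−1)^{0·3·9}·(+1)^3·(-1)^0 = +1.
v=31: a=31^1·(≡18), b=31^0·(≡24) mod 31; (18|31)=+1, (24|31)=-1; (−1)^{1·0·15}·(+1)^0·(-1)^1 = -1.
v=37: a=37^0·(≡7), b=37^1·(≡6) mod 37; (7|37)=+1, (6|37)=-1; (−1)^{0·1·18}·(+1)^1·(-1)^0 = +1.
v=5: a=5^-2·(≡4), b=5^2·(≡3) mod 5; (4|5)=+1, (3|5)=-1; (−1)^{-2·2·2}·(+1)^2·(-1)^-2 = +1.
|Ram(-24769, -23902)| = 2, even; anisotropic at {31, ∞}.

[31, inf]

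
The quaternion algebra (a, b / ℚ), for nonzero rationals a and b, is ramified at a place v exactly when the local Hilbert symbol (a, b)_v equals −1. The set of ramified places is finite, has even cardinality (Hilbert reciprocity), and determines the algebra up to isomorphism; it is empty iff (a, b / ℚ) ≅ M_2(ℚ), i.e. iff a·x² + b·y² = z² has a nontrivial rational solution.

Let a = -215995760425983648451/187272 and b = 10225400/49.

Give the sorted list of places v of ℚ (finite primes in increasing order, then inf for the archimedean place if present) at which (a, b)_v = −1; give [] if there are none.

[2, 29, 37, 43]

(a, b) ≡ (-3783398, 102254) mod (ℚ^×)²; places V = {2, 3, 5, 7, 11, 17, 19, 29, 37, 41, 43, ∞}.
(a,b)_41: α=3, u≡28; β=1, v≡15 (mod 41); (28|41)=-1, (15|41)=-1; sign (−1)^0·-1^1·-1^3 = +1.
(a,b)_3: α=-4, u≡1; β=0, v≡2 (mod 3); (1|3)=+1, (2|3)=-1; sign (−1)^0·+1^0·-1^-4 = +1.
(a,b)_43: α=3, u≡40; β=1, v≡16 (mod 43); (40|43)=+1, (16|43)=+1; sign (−1)^1·+1^1·+1^3 = -1.
(a,b)_11: α=2, u≡10; β=0, v≡4 (mod 11); (10|11)=-1, (4|11)=+1; sign (−1)^0·-1^0·+1^2 = +1.
(a,b)_5: α=0, u≡2; β=2, v≡4 (mod 5); (2|5)=-1, (4|5)=+1; sign (−1)^0·-1^2·+1^0 = +1.
(a,b)_7: α=0, u≡2; β=-2, v≡3 (mod 7); (2|7)=+1, (3|7)=-1; sign (−1)^0·+1^-2·-1^0 = +1.
(a,b)_37: α=1, u≡14; β=0, v≡19 (mod 37); (14|37)=-1, (19|37)=-1; sign (−1)^0·-1^0·-1^1 = -1.
(a,b)_∞: sgn(-3783398)=−, sgn(102254)=+, so +1.
(a,b)_29: α=3, u≡20; β=1, v≡27 (mod 29); (20|29)=+1, (27|29)=-1; sign (−1)^0·+1^1·-1^3 = -1.
(a,b)_19: α=2, u≡12; β=0, v≡12 (mod 19); (12|19)=-1, (12|19)=-1; sign (−1)^0·-1^0·-1^2 = +1.
(a,b)_2: α=-3, β=3; u≡5, v≡7 (mod 8); ε(u)ε(v)=0·1, αω(v)=-3·0, βω(u)=3·1; sum ≡ 1  ⇒  -1.
(a,b)_17: α=-2, u≡10; β=0, v≡16 (mod 17); (10|17)=-1, (16|17)=+1; sign (−1)^0·-1^0·+1^-2 = +1.
Ram(-3783398, 102254) = {2, 29, 37, 43}; no ℚ_2-point on the conic.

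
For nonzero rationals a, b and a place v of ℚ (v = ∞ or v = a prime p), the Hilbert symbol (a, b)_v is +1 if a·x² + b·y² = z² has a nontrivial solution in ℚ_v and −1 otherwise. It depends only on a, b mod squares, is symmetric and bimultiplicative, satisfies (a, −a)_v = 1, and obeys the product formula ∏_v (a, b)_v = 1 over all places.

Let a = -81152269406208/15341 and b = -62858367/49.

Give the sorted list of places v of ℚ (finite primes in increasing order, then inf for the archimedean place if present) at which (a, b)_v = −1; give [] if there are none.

[11, 13, 29, inf]

Mod squares: a ≡ -377, b ≡ -143. Check v ∈ {∞, 2, 3, 7, 11, 13, 17, 23, 29}.
v=2: v_2(a)=12, v_2(b)=0; units ≡ 7, 1 (mod 8); ε·ε+αω+βω = 1·0+12·0+0·0 ≡ 0  ⇒  (a,b)_2 = +1.
v=3: a=3^2·(≡1), b=3^2·(≡1) mod 3; (1|3)=+1, (1|3)=+1; (−1)^{2·2·1}·(+1)^2·(+1)^2 = +1.
v=7: a=7^2·(≡1), b=7^-2·(≡2) mod 7; (1|7)=+1, (2|7)=+1; (−1)^{2·-2·3}·(+1)^-2·(+1)^2 = +1.
v=17: a=17^0·(≡6), b=17^2·(≡11) mod 17; (6|17)=-1, (11|17)=-1; (−1)^{0·2·8}·(-1)^2·(-1)^0 = +1.
v=23: a=23^-2·(≡14), b=23^0·(≡4) mod 23; (14|23)=-1, (4|23)=+1; (−1)^{-2·0·11}·(-1)^0·(+1)^-2 = +1.
v=13: a=13^5·(≡4), b=13^3·(≡8) mod 13; (4|13)=+1, (8|13)=-1; (−1)^{5·3·6}·(+1)^3·(-1)^5 = -1.
v=29: a=29^-1·(≡23), b=29^0·(≡19) mod 29; (23|29)=+1, (19|29)=-1; (−1)^{-1·0·14}·(+1)^0·(-1)^-1 = -1.
v=11: a=11^2·(≡10), b=11^1·(≡3) mod 11; (10|11)=-1, (3|11)=+1; (−1)^{2·1·5}·(-1)^1·(+1)^2 = -1.
v=∞: -377 < 0 and -143 < 0  ⇒  (a,b)_∞ = -1.
(-377, -143 / ℚ) ramifies at {11, 13, 29, ∞}: a division algebra.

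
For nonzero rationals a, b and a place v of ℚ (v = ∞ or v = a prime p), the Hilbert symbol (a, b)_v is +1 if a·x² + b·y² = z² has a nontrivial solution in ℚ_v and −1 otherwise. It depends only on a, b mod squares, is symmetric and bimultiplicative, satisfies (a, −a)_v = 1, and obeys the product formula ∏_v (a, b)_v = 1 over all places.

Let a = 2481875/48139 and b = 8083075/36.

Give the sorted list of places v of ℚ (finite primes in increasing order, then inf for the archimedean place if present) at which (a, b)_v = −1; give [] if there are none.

[7, 11, 13, 19]

Mod squares: a ≡ 1001, b ≡ 323323. Check v ∈ {∞, 2, 3, 5, 7, 11, 13, 17, 19, 23}.
v=3: a=3^0·(≡2), b=3^-2·(≡1) mod 3; (2|3)=-1, (1|3)=+1; (−1)^{0·-2·1}·(-1)^-2·(+1)^0 = +1.
v=∞: 1001 > 0 and 323323 > 0  ⇒  (a,b)_∞ = +1.
v=2: v_2(a)=0, v_2(b)=-2; units ≡ 1, 3 (mod 8); ε·ε+αω+βω = 0·1+0·1+-2·0 ≡ 0  ⇒  (a,b)_2 = +1.
v=7: a=7^-1·(≡6), b=7^1·(≡5) mod 7; (6|7)=-1, (5|7)=-1; (−1)^{-1·1·3}·(-1)^1·(-1)^-1 = -1.
v=5: a=5^4·(≡4), b=5^2·(≡3) mod 5; (4|5)=+1, (3|5)=-1; (−1)^{4·2·2}·(+1)^2·(-1)^4 = +1.
v=17: a=17^0·(≡8), b=17^1·(≡1) mod 17; (8|17)=+1, (1|17)=+1; (−1)^{0·1·8}·(+1)^1·(+1)^0 = +1.
v=19: a=19^2·(≡14), b=19^1·(≡2) mod 19; (14|19)=-1, (2|19)=-1; (−1)^{2·1·9}·(-1)^1·(-1)^2 = -1.
v=11: a=11^1·(≡5), b=11^1·(≡1) mod 11; (5|11)=+1, (1|11)=+1; (−1)^{1·1·5}·(+1)^1·(+1)^1 = -1.
v=23: a=23^-2·(≡9), b=23^0·(≡16) mod 23; (9|23)=+1, (16|23)=+1; (−1)^{-2·0·11}·(+1)^0·(+1)^-2 = +1.
v=13: a=13^-1·(≡10), b=13^1·(≡5) mod 13; (10|13)=+1, (5|13)=-1; (−1)^{-1·1·6}·(+1)^1·(-1)^-1 = -1.
(1001, 323323 / ℚ) ramifies at {7, 11, 13, 19}: a division algebra.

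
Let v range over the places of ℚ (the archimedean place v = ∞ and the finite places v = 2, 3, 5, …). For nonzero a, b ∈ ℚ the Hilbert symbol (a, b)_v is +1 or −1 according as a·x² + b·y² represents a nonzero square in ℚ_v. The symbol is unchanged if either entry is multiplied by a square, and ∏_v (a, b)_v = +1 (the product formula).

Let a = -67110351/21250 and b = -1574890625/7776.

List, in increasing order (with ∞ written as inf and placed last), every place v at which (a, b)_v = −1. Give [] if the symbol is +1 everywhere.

[2, 7, 11, inf]

(a, b) ≡ (-7854, -102) mod (ℚ^×)²; places V = {2, 3, 5, 7, 11, 17, ∞}.
(a,b)_3: α=1, u≡1; β=-5, v≡2 (mod 3); (1|3)=+1, (2|3)=-1; sign (−1)^1·+1^-5·-1^1 = +1.
(a,b)_∞: sgn(-7854)=−, sgn(-102)=−, so -1.
(a,b)_5: α=-4, u≡1; β=6, v≡2 (mod 5); (1|5)=+1, (2|5)=-1; sign (−1)^0·+1^6·-1^-4 = +1.
(a,b)_11: α=3, u≡4; β=2, v≡7 (mod 11); (4|11)=+1, (7|11)=-1; sign (−1)^0·+1^2·-1^3 = -1.
(a,b)_17: α=-1, u≡10; β=1, v≡6 (mod 17); (10|17)=-1, (6|17)=-1; sign (−1)^0·-1^1·-1^-1 = +1.
(a,b)_7: α=5, u≡5; β=2, v≡6 (mod 7); (5|7)=-1, (6|7)=-1; sign (−1)^0·-1^2·-1^5 = -1.
(a,b)_2: α=-1, β=-5; u≡1, v≡5 (mod 8); ε(u)ε(v)=0·0, αω(v)=-1·1, βω(u)=-5·0; sum ≡ 1  ⇒  -1.
Ram(-7854, -102) = {2, 7, 11, ∞}; no ℚ_2-point on the conic.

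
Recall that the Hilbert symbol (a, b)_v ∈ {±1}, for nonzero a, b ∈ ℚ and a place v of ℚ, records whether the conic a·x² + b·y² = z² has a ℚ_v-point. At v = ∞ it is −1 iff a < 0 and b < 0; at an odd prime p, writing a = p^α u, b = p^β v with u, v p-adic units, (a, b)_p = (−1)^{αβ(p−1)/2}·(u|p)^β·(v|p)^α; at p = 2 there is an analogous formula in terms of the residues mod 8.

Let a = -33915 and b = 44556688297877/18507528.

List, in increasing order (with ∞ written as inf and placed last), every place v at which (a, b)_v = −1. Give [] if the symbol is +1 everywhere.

[2, 7, 23, 29]

(a, b) ≡ (-33915, 158746) mod (ℚ^×)²; places V = {2, 3, 5, 7, 13, 17, 19, 23, 29, 43, ∞}.
(a,b)_43: α=0, u≡12; β=2, v≡20 (mod 43); (12|43)=-1, (20|43)=-1; sign (−1)^0·-1^2·-1^0 = +1.
(a,b)_13: α=0, u≡2; β=-4, v≡12 (mod 13); (2|13)=-1, (12|13)=+1; sign (−1)^0·-1^-4·+1^0 = +1.
(a,b)_17: α=1, u≡11; β=1, v≡10 (mod 17); (11|17)=-1, (10|17)=-1; sign (−1)^0·-1^1·-1^1 = +1.
(a,b)_19: α=1, u≡1; β=2, v≡9 (mod 19); (1|19)=+1, (9|19)=+1; sign (−1)^0·+1^2·+1^1 = +1.
(a,b)_5: α=1, u≡2; β=0, v≡4 (mod 5); (2|5)=-1, (4|5)=+1; sign (−1)^0·-1^0·+1^1 = +1.
(a,b)_∞: sgn(-33915)=−, sgn(158746)=+, so +1.
(a,b)_2: α=0, β=-3; u≡5, v≡5 (mod 8); ε(u)ε(v)=0·0, αω(v)=0·1, βω(u)=-3·1; sum ≡ 1  ⇒  -1.
(a,b)_29: α=0, u≡15; β=3, v≡4 (mod 29); (15|29)=-1, (4|29)=+1; sign (−1)^0·-1^3·+1^0 = -1.
(a,b)_23: α=0, u≡10; β=1, v≡3 (mod 23); (10|23)=-1, (3|23)=+1; sign (−1)^0·-1^1·+1^0 = -1.
(a,b)_3: α=1, u≡2; β=-4, v≡1 (mod 3); (2|3)=-1, (1|3)=+1; sign (−1)^0·-1^-4·+1^1 = +1.
(a,b)_7: α=1, u≡6; β=1, v≡6 (mod 7); (6|7)=-1, (6|7)=-1; sign (−1)^1·-1^1·-1^1 = -1.
Ram(-33915, 158746) = {2, 7, 23, 29}; no ℚ_2-point on the conic.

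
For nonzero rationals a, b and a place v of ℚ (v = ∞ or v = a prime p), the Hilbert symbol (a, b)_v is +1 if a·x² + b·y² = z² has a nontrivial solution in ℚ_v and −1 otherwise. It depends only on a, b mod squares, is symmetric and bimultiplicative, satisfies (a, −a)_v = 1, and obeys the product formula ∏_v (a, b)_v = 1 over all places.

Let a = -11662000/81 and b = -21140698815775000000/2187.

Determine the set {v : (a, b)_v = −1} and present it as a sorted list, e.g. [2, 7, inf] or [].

[3, 5, 11, 17, 19, inf]

(a, b) ≡ (-595, -74613) mod (ℚ^×)²; places V = {2, 3, 5, 7, 11, 17, 19, ∞}.
(a,b)_∞: sgn(-595)=−, sgn(-74613)=−, so -1.
(a,b)_7: α=3, u≡5; β=7, v≡1 (mod 7); (5|7)=-1, (1|7)=+1; sign (−1)^1·-1^7·+1^3 = +1.
(a,b)_2: α=4, β=6; u≡5, v≡3 (mod 8); ε(u)ε(v)=0·1, αω(v)=4·1, βω(u)=6·1; sum ≡ 0  ⇒  +1.
(a,b)_17: α=1, u≡4; β=3, v≡6 (mod 17); (4|17)=+1, (6|17)=-1; sign (−1)^0·+1^3·-1^1 = -1.
(a,b)_3: α=-4, u≡2; β=-7, v≡2 (mod 3); (2|3)=-1, (2|3)=-1; sign (−1)^0·-1^-7·-1^-4 = -1.
(a,b)_11: α=0, u≡6; β=1, v≡9 (mod 11); (6|11)=-1, (9|11)=+1; sign (−1)^0·-1^1·+1^0 = -1.
(a,b)_5: α=3, u≡4; β=8, v≡3 (mod 5); (4|5)=+1, (3|5)=-1; sign (−1)^0·+1^8·-1^3 = -1.
(a,b)_19: α=0, u≡2; β=1, v≡17 (mod 19); (2|19)=-1, (17|19)=+1; sign (−1)^0·-1^1·+1^0 = -1.
|Ram(-595, -74613)| = 6, even; anisotropic at {3, 5, 11, 17, 19, ∞}.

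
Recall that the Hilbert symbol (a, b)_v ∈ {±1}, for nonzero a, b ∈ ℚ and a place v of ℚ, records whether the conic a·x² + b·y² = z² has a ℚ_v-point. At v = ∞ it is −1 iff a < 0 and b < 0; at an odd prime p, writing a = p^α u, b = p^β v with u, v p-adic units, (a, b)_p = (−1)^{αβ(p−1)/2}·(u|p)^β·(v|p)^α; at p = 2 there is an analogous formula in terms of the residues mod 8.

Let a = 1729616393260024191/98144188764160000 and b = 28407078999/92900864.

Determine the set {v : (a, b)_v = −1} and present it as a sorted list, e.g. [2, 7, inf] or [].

[2, 7, 11, 13, 17, 19]

(a, b) ≡ (646646, 58786) mod (ℚ^×)²; places V = {2, 3, 5, 7, 11, 13, 17, 19, 23, ∞}.
(a,b)_11: α=-1, u≡10; β=0, v≡2 (mod 11); (10|11)=-1, (2|11)=-1; sign (−1)^0·-1^0·-1^-1 = -1.
(a,b)_∞: sgn(646646)=+, sgn(58786)=+, so +1.
(a,b)_3: α=10, u≡2; β=4, v≡1 (mod 3); (2|3)=-1, (1|3)=+1; sign (−1)^0·-1^4·+1^10 = +1.
(a,b)_7: α=-7, u≡5; β=-3, v≡3 (mod 7); (5|7)=-1, (3|7)=-1; sign (−1)^1·-1^-3·-1^-7 = -1.
(a,b)_2: α=-15, β=-9; u≡3, v≡1 (mod 8); ε(u)ε(v)=1·0, αω(v)=-15·0, βω(u)=-9·1; sum ≡ 1  ⇒  -1.
(a,b)_19: α=1, u≡5; β=1, v≡16 (mod 19); (5|19)=+1, (16|19)=+1; sign (−1)^1·+1^1·+1^1 = -1.
(a,b)_5: α=-4, u≡1; β=0, v≡1 (mod 5); (1|5)=+1, (1|5)=+1; sign (−1)^0·+1^0·+1^-4 = +1.
(a,b)_13: α=1, u≡3; β=1, v≡6 (mod 13); (3|13)=+1, (6|13)=-1; sign (−1)^0·+1^1·-1^1 = -1.
(a,b)_23: α=-2, u≡9; β=-2, v≡11 (mod 23); (9|23)=+1, (11|23)=-1; sign (−1)^0·+1^-2·-1^-2 = +1.
(a,b)_17: α=9, u≡13; β=5, v≡14 (mod 17); (13|17)=+1, (14|17)=-1; sign (−1)^0·+1^5·-1^9 = -1.
(646646, 58786 / ℚ) ramifies at {2, 7, 11, 13, 17, 19}: a division algebra.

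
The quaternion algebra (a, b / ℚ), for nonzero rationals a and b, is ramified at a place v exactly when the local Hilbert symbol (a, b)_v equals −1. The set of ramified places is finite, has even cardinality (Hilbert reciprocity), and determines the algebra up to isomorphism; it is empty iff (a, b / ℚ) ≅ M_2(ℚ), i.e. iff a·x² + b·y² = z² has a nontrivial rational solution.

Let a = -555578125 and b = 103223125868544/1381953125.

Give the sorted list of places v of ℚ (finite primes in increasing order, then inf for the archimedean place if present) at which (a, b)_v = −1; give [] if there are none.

(a, b) ≡ (-37, 155) mod (ℚ^×)²; places V = {2, 3, 5, 7, 11, 19, 31, 37, ∞}.
(a,b)_3: α=0, u≡2; β=8, v≡2 (mod 3); (2|3)=-1, (2|3)=-1; sign (−1)^0·-1^8·-1^0 = +1.
(a,b)_11: α=0, u≡8; β=2, v≡5 (mod 11); (8|11)=-1, (5|11)=+1; sign (−1)^0·-1^2·+1^0 = +1.
(a,b)_5: α=6, u≡3; β=-7, v≡1 (mod 5); (3|5)=-1, (1|5)=+1; sign (−1)^0·-1^-7·+1^6 = -1.
(a,b)_19: α=0, u≡1; β=-2, v≡13 (mod 19); (1|19)=+1, (13|19)=-1; sign (−1)^0·+1^-2·-1^0 = +1.
(a,b)_2: α=0, β=22; u≡3, v≡3 (mod 8); ε(u)ε(v)=1·1, αω(v)=0·1, βω(u)=22·1; sum ≡ 1  ⇒  -1.
(a,b)_37: α=1, u≡11; β=0, v≡16 (mod 37); (11|37)=+1, (16|37)=+1; sign (−1)^0·+1^0·+1^1 = +1.
(a,b)_∞: sgn(-37)=−, sgn(155)=+, so +1.
(a,b)_7: α=0, u≡3; β=-2, v≡4 (mod 7); (3|7)=-1, (4|7)=+1; sign (−1)^0·-1^-2·+1^0 = +1.
(a,b)_31: α=2, u≡25; β=1, v≡4 (mod 31); (25|31)=+1, (4|31)=+1; sign (−1)^0·+1^1·+1^2 = +1.
(-37, 155 / ℚ) ramifies at {2, 5}: a division algebra.

[2, 5]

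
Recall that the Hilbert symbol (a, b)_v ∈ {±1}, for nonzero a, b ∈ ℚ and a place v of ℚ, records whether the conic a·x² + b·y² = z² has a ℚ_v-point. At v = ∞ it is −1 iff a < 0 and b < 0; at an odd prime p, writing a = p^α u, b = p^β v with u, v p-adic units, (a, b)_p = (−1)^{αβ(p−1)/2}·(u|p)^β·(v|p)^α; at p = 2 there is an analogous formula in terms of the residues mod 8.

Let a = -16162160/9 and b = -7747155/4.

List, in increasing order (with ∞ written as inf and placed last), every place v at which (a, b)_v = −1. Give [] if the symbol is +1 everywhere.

(a, b) ≡ (-20615, -860795) mod (ℚ^×)²; places V = {2, 3, 5, 7, 13, 17, 19, 31, 41, ∞}.
(a,b)_19: α=1, u≡1; β=1, v≡13 (mod 19); (1|19)=+1, (13|19)=-1; sign (−1)^1·+1^1·-1^1 = +1.
(a,b)_13: α=0, u≡10; β=1, v≡6 (mod 13); (10|13)=+1, (6|13)=-1; sign (−1)^0·+1^1·-1^0 = +1.
(a,b)_31: α=1, u≡17; β=0, v≡6 (mod 31); (17|31)=-1, (6|31)=-1; sign (−1)^0·-1^0·-1^1 = -1.
(a,b)_2: α=4, β=-2; u≡1, v≡5 (mod 8); ε(u)ε(v)=0·0, αω(v)=4·1, βω(u)=-2·0; sum ≡ 0  ⇒  +1.
(a,b)_7: α=3, u≡2; β=0, v≡1 (mod 7); (2|7)=+1, (1|7)=+1; sign (−1)^0·+1^0·+1^3 = +1.
(a,b)_3: α=-2, u≡1; β=2, v≡1 (mod 3); (1|3)=+1, (1|3)=+1; sign (−1)^0·+1^2·+1^-2 = +1.
(a,b)_41: α=0, u≡9; β=1, v≡24 (mod 41); (9|41)=+1, (24|41)=-1; sign (−1)^0·+1^1·-1^0 = +1.
(a,b)_∞: sgn(-20615)=−, sgn(-860795)=−, so -1.
(a,b)_17: α=0, u≡7; β=1, v≡1 (mod 17); (7|17)=-1, (1|17)=+1; sign (−1)^0·-1^1·+1^0 = -1.
(a,b)_5: α=1, u≡2; β=1, v≡1 (mod 5); (2|5)=-1, (1|5)=+1; sign (−1)^0·-1^1·+1^1 = -1.
(-20615, -860795 / ℚ) ramifies at {5, 17, 31, ∞}: a division algebra.

[5, 17, 31, inf]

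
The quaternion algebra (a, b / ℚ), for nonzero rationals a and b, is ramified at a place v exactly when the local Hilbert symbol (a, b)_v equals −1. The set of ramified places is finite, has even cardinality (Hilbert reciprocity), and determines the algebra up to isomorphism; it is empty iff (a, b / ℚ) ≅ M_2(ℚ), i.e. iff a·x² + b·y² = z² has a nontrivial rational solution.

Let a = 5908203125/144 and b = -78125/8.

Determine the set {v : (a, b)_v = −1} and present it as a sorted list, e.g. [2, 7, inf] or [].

[2, 5]

Mod squares: a ≡ 5, b ≡ -10. Check v ∈ {∞, 2, 3, 5, 11}.
v=∞: 5 > 0 and -10 < 0  ⇒  (a,b)_∞ = +1.
v=11: a=11^2·(≡5), b=11^0·(≡1) mod 11; (5|11)=+1, (1|11)=+1; (−1)^{2·0·5}·(+1)^0·(+1)^2 = +1.
v=2: v_2(a)=-4, v_2(b)=-3; units ≡ 5, 3 (mod 8); ε·ε+αω+βω = 0·1+-4·1+-3·1 ≡ 1  ⇒  (a,b)_2 = -1.
v=3: a=3^-2·(≡2), b=3^0·(≡2) mod 3; (2|3)=-1, (2|3)=-1; (−1)^{-2·0·1}·(-1)^0·(-1)^-2 = +1.
v=5: a=5^11·(≡4), b=5^7·(≡3) mod 5; (4|5)=+1, (3|5)=-1; (−1)^{11·7·2}·(+1)^7·(-1)^11 = -1.
Ram(5, -10) = {2, 5}; no ℚ_2-point on the conic.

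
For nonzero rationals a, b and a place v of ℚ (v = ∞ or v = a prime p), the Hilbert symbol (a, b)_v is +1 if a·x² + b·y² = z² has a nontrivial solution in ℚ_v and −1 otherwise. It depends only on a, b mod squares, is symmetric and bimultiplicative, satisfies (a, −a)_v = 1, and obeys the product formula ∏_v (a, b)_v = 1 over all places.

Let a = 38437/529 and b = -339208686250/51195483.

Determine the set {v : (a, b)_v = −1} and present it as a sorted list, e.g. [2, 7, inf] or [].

(a, b) ≡ (133, -174) mod (ℚ^×)²; places V = {2, 3, 5, 7, 17, 19, 23, 29, ∞}.
(a,b)_∞: sgn(133)=+, sgn(-174)=−, so +1.
(a,b)_2: α=0, β=1; u≡5, v≡1 (mod 8); ε(u)ε(v)=0·0, αω(v)=0·0, βω(u)=1·1; sum ≡ 1  ⇒  -1.
(a,b)_7: α=1, u≡6; β=2, v≡2 (mod 7); (6|7)=-1, (2|7)=+1; sign (−1)^0·-1^2·+1^1 = +1.
(a,b)_23: α=-2, u≡4; β=2, v≡5 (mod 23); (4|23)=+1, (5|23)=-1; sign (−1)^0·+1^2·-1^-2 = +1.
(a,b)_29: α=0, u≡10; β=1, v≡16 (mod 29); (10|29)=-1, (16|29)=+1; sign (−1)^0·-1^1·+1^0 = -1.
(a,b)_5: α=0, u≡3; β=4, v≡4 (mod 5); (3|5)=-1, (4|5)=+1; sign (−1)^0·-1^4·+1^0 = +1.
(a,b)_3: α=0, u≡1; β=-11, v≡2 (mod 3); (1|3)=+1, (2|3)=-1; sign (−1)^0·+1^-11·-1^0 = +1.
(a,b)_19: α=1, u≡16; β=2, v≡5 (mod 19); (16|19)=+1, (5|19)=+1; sign (−1)^0·+1^2·+1^1 = +1.
(a,b)_17: α=2, u≡7; β=-2, v≡4 (mod 17); (7|17)=-1, (4|17)=+1; sign (−1)^0·-1^-2·+1^2 = +1.
|Ram(133, -174)| = 2, even; anisotropic at {2, 29}.

[2, 29]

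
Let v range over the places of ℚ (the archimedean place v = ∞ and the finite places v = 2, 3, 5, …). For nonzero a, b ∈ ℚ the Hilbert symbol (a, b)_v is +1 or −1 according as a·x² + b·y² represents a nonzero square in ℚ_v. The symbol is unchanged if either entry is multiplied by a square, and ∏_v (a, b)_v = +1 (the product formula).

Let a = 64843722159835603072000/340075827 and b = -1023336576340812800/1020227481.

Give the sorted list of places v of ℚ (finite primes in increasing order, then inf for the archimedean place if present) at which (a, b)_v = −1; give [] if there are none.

[2, 5, 19, 29]

Mod squares: a ≡ 3231615, b ≡ -17. Check v ∈ {∞, 2, 3, 5, 7, 11, 13, 17, 19, 23, 29}.
v=11: a=11^4·(≡8), b=11^4·(≡9) mod 11; (8|11)=-1, (9|11)=+1; (−1)^{4·4·5}·(-1)^4·(+1)^4 = +1.
v=19: a=19^3·(≡16), b=19^2·(≡2) mod 19; (16|19)=+1, (2|19)=-1; (−1)^{3·2·9}·(+1)^2·(-1)^3 = -1.
v=17: a=17^1·(≡8), b=17^1·(≡9) mod 17; (8|17)=+1, (9|17)=+1; (−1)^{1·1·8}·(+1)^1·(+1)^1 = +1.
v=7: a=7^-2·(≡2), b=7^-2·(≡4) mod 7; (2|7)=+1, (4|7)=+1; (−1)^{-2·-2·3}·(+1)^-2·(+1)^-2 = +1.
v=29: a=29^3·(≡10), b=29^2·(≡19) mod 29; (10|29)=-1, (19|29)=-1; (−1)^{3·2·14}·(-1)^2·(-1)^3 = -1.
v=13: a=13^-4·(≡10), b=13^-4·(≡9) mod 13; (10|13)=+1, (9|13)=+1; (−1)^{-4·-4·6}·(+1)^-4·(+1)^-4 = +1.
v=23: a=23^3·(≡21), b=23^2·(≡6) mod 23; (21|23)=-1, (6|23)=+1; (−1)^{3·2·11}·(-1)^2·(+1)^3 = +1.
v=3: a=3^-5·(≡1), b=3^-6·(≡1) mod 3; (1|3)=+1, (1|3)=+1; (−1)^{-5·-6·1}·(+1)^-6·(+1)^-5 = +1.
v=5: a=5^3·(≡3), b=5^2·(≡3) mod 5; (3|5)=-1, (3|5)=-1; (−1)^{3·2·2}·(-1)^2·(-1)^3 = -1.
v=∞: 3231615 > 0 and -17 < 0  ⇒  (a,b)_∞ = +1.
v=2: v_2(a)=10, v_2(b)=10; units ≡ 7, 7 (mod 8); ε·ε+αω+βω = 1·1+10·0+10·0 ≡ 1  ⇒  (a,b)_2 = -1.
Ram(3231615, -17) = {2, 5, 19, 29}; no ℚ_2-point on the conic.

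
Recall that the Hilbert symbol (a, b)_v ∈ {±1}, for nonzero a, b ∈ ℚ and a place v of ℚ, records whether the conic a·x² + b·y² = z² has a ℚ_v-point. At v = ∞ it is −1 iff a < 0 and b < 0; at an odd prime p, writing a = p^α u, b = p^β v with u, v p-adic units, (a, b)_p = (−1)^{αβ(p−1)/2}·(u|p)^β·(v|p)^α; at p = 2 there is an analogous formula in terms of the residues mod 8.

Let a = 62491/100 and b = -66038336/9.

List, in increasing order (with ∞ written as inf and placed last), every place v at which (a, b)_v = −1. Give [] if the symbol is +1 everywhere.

[2, 11, 13, 19]

Mod squares: a ≡ 62491, b ≡ -1031849. Check v ∈ {∞, 2, 3, 5, 7, 11, 13, 17, 19, 23, 29}.
v=17: a=17^0·(≡9), b=17^1·(≡5) mod 17; (9|17)=+1, (5|17)=-1; (−1)^{0·1·8}·(+1)^1·(-1)^0 = +1.
v=23: a=23^1·(≡9), b=23^1·(≡20) mod 23; (9|23)=+1, (20|23)=-1; (−1)^{1·1·11}·(+1)^1·(-1)^1 = +1.
v=3: a=3^0·(≡1), b=3^-2·(≡1) mod 3; (1|3)=+1, (1|3)=+1; (−1)^{0·-2·1}·(+1)^-2·(+1)^0 = +1.
v=19: a=19^1·(≡8), b=19^0·(≡15) mod 19; (8|19)=-1, (15|19)=-1; (−1)^{1·0·9}·(-1)^0·(-1)^1 = -1.
v=13: a=13^1·(≡4), b=13^1·(≡11) mod 13; (4|13)=+1, (11|13)=-1; (−1)^{1·1·6}·(+1)^1·(-1)^1 = -1.
v=∞: 62491 > 0 and -1031849 < 0  ⇒  (a,b)_∞ = +1.
v=7: a=7^0·(≡1), b=7^1·(≡3) mod 7; (1|7)=+1, (3|7)=-1; (−1)^{0·1·3}·(+1)^1·(-1)^0 = +1.
v=5: a=5^-2·(≡4), b=5^0·(≡1) mod 5; (4|5)=+1, (1|5)=+1; (−1)^{-2·0·2}·(+1)^0·(+1)^-2 = +1.
v=11: a=11^1·(≡5), b=11^0·(≡6) mod 11; (5|11)=+1, (6|11)=-1; (−1)^{1·0·5}·(+1)^0·(-1)^1 = -1.
v=29: a=29^0·(≡22), b=29^1·(≡11) mod 29; (22|29)=+1, (11|29)=-1; (−1)^{0·1·14}·(+1)^1·(-1)^0 = +1.
v=2: v_2(a)=-2, v_2(b)=6; units ≡ 3, 7 (mod 8); ε·ε+αω+βω = 1·1+-2·0+6·1 ≡ 1  ⇒  (a,b)_2 = -1.
Ram(62491, -1031849) = {2, 11, 13, 19}; no ℚ_2-point on the conic.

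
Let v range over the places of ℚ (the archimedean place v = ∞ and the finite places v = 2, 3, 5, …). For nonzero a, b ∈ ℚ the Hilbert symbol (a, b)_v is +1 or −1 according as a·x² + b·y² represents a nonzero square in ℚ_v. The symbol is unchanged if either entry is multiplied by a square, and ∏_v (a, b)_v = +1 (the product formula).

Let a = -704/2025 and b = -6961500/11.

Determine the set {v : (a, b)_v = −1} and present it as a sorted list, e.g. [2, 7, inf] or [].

[7, 13, 17, inf]

(a, b) ≡ (-11, -85085) mod (ℚ^×)²; places V = {2, 3, 5, 7, 11, 13, 17, ∞}.
(a,b)_3: α=-4, u≡1; β=2, v≡1 (mod 3); (1|3)=+1, (1|3)=+1; sign (−1)^0·+1^2·+1^-4 = +1.
(a,b)_7: α=0, u≡5; β=1, v≡1 (mod 7); (5|7)=-1, (1|7)=+1; sign (−1)^0·-1^1·+1^0 = -1.
(a,b)_13: α=0, u≡5; β=1, v≡2 (mod 13); (5|13)=-1, (2|13)=-1; sign (−1)^0·-1^1·-1^0 = -1.
(a,b)_2: α=6, β=2; u≡5, v≡3 (mod 8); ε(u)ε(v)=0·1, αω(v)=6·1, βω(u)=2·1; sum ≡ 0  ⇒  +1.
(a,b)_11: α=1, u≡2; β=-1, v≡4 (mod 11); (2|11)=-1, (4|11)=+1; sign (−1)^1·-1^-1·+1^1 = +1.
(a,b)_5: α=-2, u≡1; β=3, v≡3 (mod 5); (1|5)=+1, (3|5)=-1; sign (−1)^0·+1^3·-1^-2 = +1.
(a,b)_∞: sgn(-11)=−, sgn(-85085)=−, so -1.
(a,b)_17: α=0, u≡5; β=1, v≡12 (mod 17); (5|17)=-1, (12|17)=-1; sign (−1)^0·-1^1·-1^0 = -1.
Ram(-11, -85085) = {7, 13, 17, ∞}; no ℚ_7-point on the conic.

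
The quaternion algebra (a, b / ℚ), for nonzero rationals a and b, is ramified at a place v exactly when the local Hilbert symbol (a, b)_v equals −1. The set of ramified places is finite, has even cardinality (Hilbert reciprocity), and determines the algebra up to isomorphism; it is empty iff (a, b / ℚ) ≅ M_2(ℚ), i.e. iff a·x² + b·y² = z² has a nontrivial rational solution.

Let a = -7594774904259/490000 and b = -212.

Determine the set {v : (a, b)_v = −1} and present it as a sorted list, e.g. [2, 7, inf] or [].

Mod squares: a ≡ -779, b ≡ -53. Check v ∈ {∞, 2, 3, 5, 7, 19, 23, 41, 53}.
v=5: a=5^-4·(≡4), b=5^0·(≡3) mod 5; (4|5)=+1, (3|5)=-1; (−1)^{-4·0·2}·(+1)^0·(-1)^-4 = +1.
v=23: a=23^2·(≡1), b=23^0·(≡18) mod 23; (1|23)=+1, (18|23)=+1; (−1)^{2·0·11}·(+1)^0·(+1)^2 = +1.
v=∞: -779 < 0 and -53 < 0  ⇒  (a,b)_∞ = -1.
v=2: v_2(a)=-4, v_2(b)=2; units ≡ 5, 3 (mod 8); ε·ε+αω+βω = 0·1+-4·1+2·1 ≡ 0  ⇒  (a,b)_2 = +1.
v=53: a=53^2·(≡40), b=53^1·(≡49) mod 53; (40|53)=+1, (49|53)=+1; (−1)^{2·1·26}·(+1)^1·(+1)^2 = +1.
v=41: a=41^1·(≡27), b=41^0·(≡34) mod 41; (27|41)=-1, (34|41)=-1; (−1)^{1·0·20}·(-1)^0·(-1)^1 = -1.
v=7: a=7^-2·(≡6), b=7^0·(≡5) mod 7; (6|7)=-1, (5|7)=-1; (−1)^{-2·0·3}·(-1)^0·(-1)^-2 = +1.
v=3: a=3^8·(≡1), b=3^0·(≡1) mod 3; (1|3)=+1, (1|3)=+1; (−1)^{8·0·1}·(+1)^0·(+1)^8 = +1.
v=19: a=19^1·(≡1), b=19^0·(≡16) mod 19; (1|19)=+1, (16|19)=+1; (−1)^{1·0·9}·(+1)^0·(+1)^1 = +1.
(-779, -53 / ℚ) ramifies at {41, ∞}: a division algebra.

[41, inf]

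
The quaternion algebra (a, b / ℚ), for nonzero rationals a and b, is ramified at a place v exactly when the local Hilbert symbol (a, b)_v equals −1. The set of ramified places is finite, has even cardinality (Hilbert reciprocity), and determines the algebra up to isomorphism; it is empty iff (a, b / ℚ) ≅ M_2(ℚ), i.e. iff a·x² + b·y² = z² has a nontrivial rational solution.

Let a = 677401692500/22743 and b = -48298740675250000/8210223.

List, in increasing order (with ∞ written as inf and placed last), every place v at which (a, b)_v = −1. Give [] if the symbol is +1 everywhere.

[7, 13, 23, 31]

Mod squares: a ≡ 3731, b ≡ -2660203. Check v ∈ {∞, 2, 3, 5, 7, 13, 19, 23, 31, 41}.
v=3: a=3^-2·(≡2), b=3^-2·(≡2) mod 3; (2|3)=-1, (2|3)=-1; (−1)^{-2·-2·1}·(-1)^-2·(-1)^-2 = +1.
v=7: a=7^-1·(≡1), b=7^-1·(≡4) mod 7; (1|7)=+1, (4|7)=+1; (−1)^{-1·-1·3}·(+1)^-1·(+1)^-1 = -1.
v=19: a=19^-2·(≡6), b=19^-4·(≡4) mod 19; (6|19)=+1, (4|19)=+1; (−1)^{-2·-4·9}·(+1)^-4·(+1)^-2 = +1.
v=2: v_2(a)=2, v_2(b)=4; units ≡ 3, 5 (mod 8); ε·ε+αω+βω = 1·0+2·1+4·1 ≡ 0  ⇒  (a,b)_2 = +1.
v=41: a=41^1·(≡4), b=41^1·(≡21) mod 41; (4|41)=+1, (21|41)=+1; (−1)^{1·1·20}·(+1)^1·(+1)^1 = +1.
v=23: a=23^2·(≡11), b=23^3·(≡2) mod 23; (11|23)=-1, (2|23)=+1; (−1)^{2·3·11}·(-1)^3·(+1)^2 = -1.
v=31: a=31^2·(≡12), b=31^3·(≡15) mod 31; (12|31)=-1, (15|31)=-1; (−1)^{2·3·15}·(-1)^3·(-1)^2 = -1.
v=13: a=13^1·(≡1), b=13^1·(≡7) mod 13; (1|13)=+1, (7|13)=-1; (−1)^{1·1·6}·(+1)^1·(-1)^1 = -1.
v=∞: 3731 > 0 and -2660203 < 0  ⇒  (a,b)_∞ = +1.
v=5: a=5^4·(≡1), b=5^6·(≡3) mod 5; (1|5)=+1, (3|5)=-1; (−1)^{4·6·2}·(+1)^6·(-1)^4 = +1.
(3731, -2660203 / ℚ) ramifies at {7, 13, 23, 31}: a division algebra.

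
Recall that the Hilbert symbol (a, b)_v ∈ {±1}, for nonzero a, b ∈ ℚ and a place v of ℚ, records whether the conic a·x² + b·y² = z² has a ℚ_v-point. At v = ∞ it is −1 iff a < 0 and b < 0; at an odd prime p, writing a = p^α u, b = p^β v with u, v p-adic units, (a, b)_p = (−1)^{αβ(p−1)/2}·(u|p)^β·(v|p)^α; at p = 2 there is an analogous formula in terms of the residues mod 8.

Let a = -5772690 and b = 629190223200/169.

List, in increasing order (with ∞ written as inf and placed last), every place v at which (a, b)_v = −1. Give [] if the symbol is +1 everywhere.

Mod squares: a ≡ -13090, b ≡ 102. Check v ∈ {∞, 2, 3, 5, 7, 11, 13, 17}.
v=11: a=11^1·(≡9), b=11^2·(≡9) mod 11; (9|11)=+1, (9|11)=+1; (−1)^{1·2·5}·(+1)^2·(+1)^1 = +1.
v=2: v_2(a)=1, v_2(b)=5; units ≡ 7, 3 (mod 8); ε·ε+αω+βω = 1·1+1·1+5·0 ≡ 0  ⇒  (a,b)_2 = +1.
v=17: a=17^1·(≡5), b=17^3·(≡6) mod 17; (5|17)=-1, (6|17)=-1; (−1)^{1·3·8}·(-1)^3·(-1)^1 = +1.
v=∞: -13090 < 0 and 102 > 0  ⇒  (a,b)_∞ = +1.
v=5: a=5^1·(≡2), b=5^2·(≡2) mod 5; (2|5)=-1, (2|5)=-1; (−1)^{1·2·2}·(-1)^2·(-1)^1 = -1.
v=3: a=3^2·(≡2), b=3^3·(≡1) mod 3; (2|3)=-1, (1|3)=+1; (−1)^{2·3·1}·(-1)^3·(+1)^2 = -1.
v=13: a=13^0·(≡12), b=13^-2·(≡6) mod 13; (12|13)=+1, (6|13)=-1; (−1)^{0·-2·6}·(+1)^-2·(-1)^0 = +1.
v=7: a=7^3·(≡5), b=7^2·(≡4) mod 7; (5|7)=-1, (4|7)=+1; (−1)^{3·2·3}·(-1)^2·(+1)^3 = +1.
(-13090, 102 / ℚ) ramifies at {3, 5}: a division algebra.

[3, 5]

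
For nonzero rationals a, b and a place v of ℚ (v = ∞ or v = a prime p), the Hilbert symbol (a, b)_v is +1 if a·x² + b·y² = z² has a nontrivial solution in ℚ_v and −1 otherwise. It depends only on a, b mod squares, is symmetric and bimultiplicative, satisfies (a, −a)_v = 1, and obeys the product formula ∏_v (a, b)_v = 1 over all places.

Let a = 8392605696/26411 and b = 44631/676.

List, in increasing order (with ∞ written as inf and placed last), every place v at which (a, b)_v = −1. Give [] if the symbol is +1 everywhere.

Mod squares: a ≡ 17391, b ≡ 551. Check v ∈ {∞, 2, 3, 7, 11, 13, 17, 19, 29, 31}.
v=29: a=29^0·(≡13), b=29^1·(≡26) mod 29; (13|29)=+1, (26|29)=-1; (−1)^{0·1·14}·(+1)^1·(-1)^0 = +1.
v=3: a=3^5·(≡1), b=3^4·(≡2) mod 3; (1|3)=+1, (2|3)=-1; (−1)^{5·4·1}·(+1)^4·(-1)^5 = -1.
v=19: a=19^0·(≡5), b=19^1·(≡8) mod 19; (5|19)=+1, (8|19)=-1; (−1)^{0·1·9}·(+1)^1·(-1)^0 = +1.
v=13: a=13^0·(≡9), b=13^-2·(≡7) mod 13; (9|13)=+1, (7|13)=-1; (−1)^{0·-2·6}·(+1)^-2·(-1)^0 = +1.
v=11: a=11^-1·(≡8), b=11^0·(≡3) mod 11; (8|11)=-1, (3|11)=+1; (−1)^{-1·0·5}·(-1)^0·(+1)^-1 = +1.
v=7: a=7^-4·(≡5), b=7^0·(≡5) mod 7; (5|7)=-1, (5|7)=-1; (−1)^{-4·0·3}·(-1)^0·(-1)^-4 = +1.
v=2: v_2(a)=16, v_2(b)=-2; units ≡ 7, 7 (mod 8); ε·ε+αω+βω = 1·1+16·0+-2·0 ≡ 1  ⇒  (a,b)_2 = -1.
v=17: a=17^1·(≡7), b=17^0·(≡7) mod 17; (7|17)=-1, (7|17)=-1; (−1)^{1·0·8}·(-1)^0·(-1)^1 = -1.
v=∞: 17391 > 0 and 551 > 0  ⇒  (a,b)_∞ = +1.
v=31: a=31^1·(≡15), b=31^0·(≡17) mod 31; (15|31)=-1, (17|31)=-1; (−1)^{1·0·15}·(-1)^0·(-1)^1 = -1.
Ram(17391, 551) = {2, 3, 17, 31}; no ℚ_2-point on the conic.

[2, 3, 17, 31]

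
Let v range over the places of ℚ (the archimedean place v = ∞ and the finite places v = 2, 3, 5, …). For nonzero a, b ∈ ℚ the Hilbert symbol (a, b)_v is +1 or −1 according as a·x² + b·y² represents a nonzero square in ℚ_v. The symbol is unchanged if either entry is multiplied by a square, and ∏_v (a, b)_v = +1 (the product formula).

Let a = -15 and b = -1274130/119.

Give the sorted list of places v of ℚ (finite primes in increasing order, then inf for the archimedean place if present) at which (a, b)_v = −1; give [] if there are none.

[5, 7, 13, inf]

(a, b) ≡ (-15, -15470) mod (ℚ^×)²; places V = {2, 3, 5, 7, 11, 13, 17, ∞}.
(a,b)_13: α=0, u≡11; β=1, v≡5 (mod 13); (11|13)=-1, (5|13)=-1; sign (−1)^0·-1^1·-1^0 = -1.
(a,b)_3: α=1, u≡1; β=4, v≡1 (mod 3); (1|3)=+1, (1|3)=+1; sign (−1)^0·+1^4·+1^1 = +1.
(a,b)_2: α=0, β=1; u≡1, v≡1 (mod 8); ε(u)ε(v)=0·0, αω(v)=0·0, βω(u)=1·0; sum ≡ 0  ⇒  +1.
(a,b)_11: α=0, u≡7; β=2, v≡7 (mod 11); (7|11)=-1, (7|11)=-1; sign (−1)^0·-1^2·-1^0 = +1.
(a,b)_∞: sgn(-15)=−, sgn(-15470)=−, so -1.
(a,b)_7: α=0, u≡6; β=-1, v≡1 (mod 7); (6|7)=-1, (1|7)=+1; sign (−1)^0·-1^-1·+1^0 = -1.
(a,b)_17: α=0, u≡2; β=-1, v≡15 (mod 17); (2|17)=+1, (15|17)=+1; sign (−1)^0·+1^-1·+1^0 = +1.
(a,b)_5: α=1, u≡2; β=1, v≡1 (mod 5); (2|5)=-1, (1|5)=+1; sign (−1)^0·-1^1·+1^1 = -1.
Ram(-15, -15470) = {5, 7, 13, ∞}; no ℚ_5-point on the conic.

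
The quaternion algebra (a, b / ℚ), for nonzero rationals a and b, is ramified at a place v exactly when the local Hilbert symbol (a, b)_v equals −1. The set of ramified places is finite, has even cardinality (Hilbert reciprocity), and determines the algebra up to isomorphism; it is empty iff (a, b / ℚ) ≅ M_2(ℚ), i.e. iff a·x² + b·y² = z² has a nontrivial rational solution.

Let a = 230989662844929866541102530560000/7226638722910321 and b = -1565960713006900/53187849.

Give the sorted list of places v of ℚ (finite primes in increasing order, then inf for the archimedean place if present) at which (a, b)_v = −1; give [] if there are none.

Mod squares: a ≡ 152551, b ≡ -380004541. Check v ∈ {∞, 2, 3, 5, 7, 11, 13, 17, 19, 29, 31, 37, 47, 53}.
v=∞: 152551 > 0 and -380004541 < 0  ⇒  (a,b)_∞ = +1.
v=2: v_2(a)=24, v_2(b)=2; units ≡ 7, 3 (mod 8); ε·ε+αω+βω = 1·1+24·1+2·0 ≡ 1  ⇒  (a,b)_2 = -1.
v=31: a=31^3·(≡13), b=31^1·(≡11) mod 31; (13|31)=-1, (11|31)=-1; (−1)^{3·1·15}·(-1)^1·(-1)^3 = -1.
v=5: a=5^4·(≡1), b=5^2·(≡1) mod 5; (1|5)=+1, (1|5)=+1; (−1)^{4·2·2}·(+1)^2·(+1)^4 = +1.
v=19: a=19^3·(≡4), b=19^1·(≡16) mod 19; (4|19)=+1, (16|19)=+1; (−1)^{3·1·9}·(+1)^1·(+1)^3 = -1.
v=37: a=37^3·(≡26), b=37^1·(≡33) mod 37; (26|37)=+1, (33|37)=+1; (−1)^{3·1·18}·(+1)^1·(+1)^3 = +1.
v=29: a=29^0·(≡11), b=29^2·(≡13) mod 29; (11|29)=-1, (13|29)=+1; (−1)^{0·2·14}·(-1)^2·(+1)^0 = +1.
v=7: a=7^3·(≡2), b=7^3·(≡4) mod 7; (2|7)=+1, (4|7)=+1; (−1)^{3·3·3}·(+1)^3·(+1)^3 = -1.
v=53: a=53^2·(≡37), b=53^1·(≡52) mod 53; (37|53)=+1, (52|53)=+1; (−1)^{2·1·26}·(+1)^1·(+1)^2 = +1.
v=47: a=47^2·(≡24), b=47^1·(≡38) mod 47; (24|47)=+1, (38|47)=-1; (−1)^{2·1·23}·(+1)^1·(-1)^2 = +1.
v=13: a=13^-2·(≡1), b=13^-2·(≡6) mod 13; (1|13)=+1, (6|13)=-1; (−1)^{-2·-2·6}·(+1)^-2·(-1)^-2 = +1.
v=17: a=17^-6·(≡6), b=17^-2·(≡7) mod 17; (6|17)=-1, (7|17)=-1; (−1)^{-6·-2·8}·(-1)^-2·(-1)^-6 = +1.
v=3: a=3^0·(≡1), b=3^-2·(≡2) mod 3; (1|3)=+1, (2|3)=-1; (−1)^{0·-2·1}·(+1)^-2·(-1)^0 = +1.
v=11: a=11^-6·(≡9), b=11^-2·(≡6) mod 11; (9|11)=+1, (6|11)=-1; (−1)^{-6·-2·5}·(+1)^-2·(-1)^-6 = +1.
|Ram(152551, -380004541)| = 4, even; anisotropic at {2, 7, 19, 31}.

[2, 7, 19, 31]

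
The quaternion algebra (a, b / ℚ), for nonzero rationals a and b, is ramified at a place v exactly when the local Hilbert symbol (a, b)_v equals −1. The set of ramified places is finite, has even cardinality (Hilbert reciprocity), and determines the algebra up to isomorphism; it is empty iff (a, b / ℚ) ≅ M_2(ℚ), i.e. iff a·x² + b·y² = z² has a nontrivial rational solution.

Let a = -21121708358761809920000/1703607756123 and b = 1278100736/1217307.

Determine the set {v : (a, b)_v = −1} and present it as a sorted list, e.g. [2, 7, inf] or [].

Mod squares: a ≡ -30039, b ≡ 1023. Check v ∈ {∞, 2, 3, 5, 7, 11, 13, 17, 19, 31}.
v=13: a=13^-6·(≡3), b=13^-2·(≡3) mod 13; (3|13)=+1, (3|13)=+1; (−1)^{-6·-2·6}·(+1)^-2·(+1)^-6 = +1.
v=31: a=31^3·(≡3), b=31^1·(≡14) mod 31; (3|31)=-1, (14|31)=+1; (−1)^{3·1·15}·(-1)^1·(+1)^3 = +1.
v=5: a=5^4·(≡1), b=5^0·(≡3) mod 5; (1|5)=+1, (3|5)=-1; (−1)^{4·0·2}·(+1)^0·(-1)^4 = +1.
v=11: a=11^8·(≡6), b=11^5·(≡9) mod 11; (6|11)=-1, (9|11)=+1; (−1)^{8·5·5}·(-1)^5·(+1)^8 = -1.
v=3: a=3^-1·(≡1), b=3^-1·(≡2) mod 3; (1|3)=+1, (2|3)=-1; (−1)^{-1·-1·1}·(+1)^-1·(-1)^-1 = +1.
v=17: a=17^1·(≡15), b=17^0·(≡11) mod 17; (15|17)=+1, (11|17)=-1; (−1)^{1·0·8}·(+1)^0·(-1)^1 = -1.
v=∞: -30039 < 0 and 1023 > 0  ⇒  (a,b)_∞ = +1.
v=19: a=19^1·(≡12), b=19^0·(≡1) mod 19; (12|19)=-1, (1|19)=+1; (−1)^{1·0·9}·(-1)^0·(+1)^1 = +1.
v=7: a=7^-6·(≡3), b=7^-4·(≡1) mod 7; (3|7)=-1, (1|7)=+1; (−1)^{-6·-4·3}·(-1)^-4·(+1)^-6 = +1.
v=2: v_2(a)=14, v_2(b)=8; units ≡ 1, 7 (mod 8); ε·ε+αω+βω = 0·1+14·0+8·0 ≡ 0  ⇒  (a,b)_2 = +1.
(-30039, 1023 / ℚ) ramifies at {11, 17}: a division algebra.

[11, 17]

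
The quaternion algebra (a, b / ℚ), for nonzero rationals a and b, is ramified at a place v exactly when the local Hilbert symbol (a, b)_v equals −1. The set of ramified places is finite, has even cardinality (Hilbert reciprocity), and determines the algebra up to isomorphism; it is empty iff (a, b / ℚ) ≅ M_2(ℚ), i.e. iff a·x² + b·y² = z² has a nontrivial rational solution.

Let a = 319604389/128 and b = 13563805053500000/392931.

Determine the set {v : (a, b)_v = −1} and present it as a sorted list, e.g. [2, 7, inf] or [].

[2, 11, 13, 23, 31, 41]

Mod squares: a ≡ 760058, b ≡ 12219394. Check v ∈ {∞, 2, 3, 5, 7, 11, 13, 17, 19, 23, 29, 31, 41}.
v=2: v_2(a)=-7, v_2(b)=5; units ≡ 5, 1 (mod 8); ε·ε+αω+βω = 0·0+-7·0+5·1 ≡ 1  ⇒  (a,b)_2 = -1.
v=31: a=31^1·(≡14), b=31^1·(≡18) mod 31; (14|31)=+1, (18|31)=+1; (−1)^{1·1·15}·(+1)^1·(+1)^1 = -1.
v=23: a=23^1·(≡9), b=23^1·(≡13) mod 23; (9|23)=+1, (13|23)=+1; (−1)^{1·1·11}·(+1)^1·(+1)^1 = -1.
v=17: a=17^0·(≡6), b=17^2·(≡8) mod 17; (6|17)=-1, (8|17)=+1; (−1)^{0·2·8}·(-1)^2·(+1)^0 = +1.
v=29: a=29^2·(≡18), b=29^0·(≡3) mod 29; (18|29)=-1, (3|29)=-1; (−1)^{2·0·14}·(-1)^0·(-1)^2 = +1.
v=7: a=7^0·(≡3), b=7^-2·(≡3) mod 7; (3|7)=-1, (3|7)=-1; (−1)^{0·-2·3}·(-1)^-2·(-1)^0 = +1.
v=∞: 760058 > 0 and 12219394 > 0  ⇒  (a,b)_∞ = +1.
v=13: a=13^1·(≡5), b=13^2·(≡7) mod 13; (5|13)=-1, (7|13)=-1; (−1)^{1·2·6}·(-1)^2·(-1)^1 = -1.
v=11: a=11^0·(≡7), b=11^-1·(≡6) mod 11; (7|11)=-1, (6|11)=-1; (−1)^{0·-1·5}·(-1)^-1·(-1)^0 = -1.
v=19: a=19^0·(≡9), b=19^1·(≡13) mod 19; (9|19)=+1, (13|19)=-1; (−1)^{0·1·9}·(+1)^1·(-1)^0 = +1.
v=41: a=41^1·(≡29), b=41^1·(≡4) mod 41; (29|41)=-1, (4|41)=+1; (−1)^{1·1·20}·(-1)^1·(+1)^1 = -1.
v=3: a=3^0·(≡2), b=3^-6·(≡1) mod 3; (2|3)=-1, (1|3)=+1; (−1)^{0·-6·1}·(-1)^-6·(+1)^0 = +1.
v=5: a=5^0·(≡3), b=5^6·(≡4) mod 5; (3|5)=-1, (4|5)=+1; (−1)^{0·6·2}·(-1)^6·(+1)^0 = +1.
(760058, 12219394 / ℚ) ramifies at {2, 11, 13, 23, 31, 41}: a division algebra.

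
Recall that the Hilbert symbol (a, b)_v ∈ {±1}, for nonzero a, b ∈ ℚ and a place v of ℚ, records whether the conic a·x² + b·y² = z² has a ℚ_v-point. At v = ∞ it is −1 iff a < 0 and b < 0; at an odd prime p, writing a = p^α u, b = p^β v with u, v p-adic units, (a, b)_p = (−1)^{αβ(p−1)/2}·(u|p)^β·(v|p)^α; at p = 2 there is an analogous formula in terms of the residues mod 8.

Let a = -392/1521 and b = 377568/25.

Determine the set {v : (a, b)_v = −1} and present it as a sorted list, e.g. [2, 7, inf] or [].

[2, 23]

(a, b) ≡ (-2, 2622) mod (ℚ^×)²; places V = {2, 3, 5, 7, 13, 19, 23, ∞}.
(a,b)_19: α=0, u≡7; β=1, v≡6 (mod 19); (7|19)=+1, (6|19)=+1; sign (−1)^0·+1^1·+1^0 = +1.
(a,b)_∞: sgn(-2)=−, sgn(2622)=+, so +1.
(a,b)_23: α=0, u≡15; β=1, v≡20 (mod 23); (15|23)=-1, (20|23)=-1; sign (−1)^0·-1^1·-1^0 = -1.
(a,b)_5: α=0, u≡3; β=-2, v≡3 (mod 5); (3|5)=-1, (3|5)=-1; sign (−1)^0·-1^-2·-1^0 = +1.
(a,b)_13: α=-2, u≡7; β=0, v≡4 (mod 13); (7|13)=-1, (4|13)=+1; sign (−1)^0·-1^0·+1^-2 = +1.
(a,b)_3: α=-2, u≡1; β=3, v≡1 (mod 3); (1|3)=+1, (1|3)=+1; sign (−1)^0·+1^3·+1^-2 = +1.
(a,b)_7: α=2, u≡3; β=0, v≡4 (mod 7); (3|7)=-1, (4|7)=+1; sign (−1)^0·-1^0·+1^2 = +1.
(a,b)_2: α=3, β=5; u≡7, v≡7 (mod 8); ε(u)ε(v)=1·1, αω(v)=3·0, βω(u)=5·0; sum ≡ 1  ⇒  -1.
(-2, 2622 / ℚ) ramifies at {2, 23}: a division algebra.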